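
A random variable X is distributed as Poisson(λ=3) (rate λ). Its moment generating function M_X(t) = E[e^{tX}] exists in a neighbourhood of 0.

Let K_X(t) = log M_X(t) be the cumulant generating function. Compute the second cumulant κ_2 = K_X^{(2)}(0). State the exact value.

κ_2 = D^2[K](0) = 3

M_X(t) = e^(3*e^(t) - 3)
K_X(t) = log M_X(t) = 3*e^(t) - 3
D^2[K](t) = 3*e^(t)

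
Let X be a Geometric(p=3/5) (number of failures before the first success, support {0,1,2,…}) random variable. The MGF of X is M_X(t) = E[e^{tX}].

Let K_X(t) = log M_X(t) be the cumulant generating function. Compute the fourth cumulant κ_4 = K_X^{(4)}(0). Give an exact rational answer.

M_X(t) = 3/(5*(1 - 2*e^(t)/5))
K_X(t) = log M_X(t) = -log(1 - 2*e^(t)/5) - log(5) + log(3)
dK/dt = -2*e^(t)/(2*e^(t) - 5)
d^2K/dt^2 = 10*e^(t)/(4*e^(2*t) - 20*e^(t) + 25)
d^3K/dt^3 = (-20*e^(2*t) - 50*e^(t))/(8*e^(3*t) - 60*e^(2*t) + 150*e^(t) - 125)
d^4K/dt^4 = (40*e^(3*t) + 400*e^(2*t) + 250*e^(t))/(16*e^(4*t) - 160*e^(3*t) + 600*e^(2*t) - 1000*e^(t) + 625)

κ_4 = d^4K/dt^4 |_{t=0} = 230/27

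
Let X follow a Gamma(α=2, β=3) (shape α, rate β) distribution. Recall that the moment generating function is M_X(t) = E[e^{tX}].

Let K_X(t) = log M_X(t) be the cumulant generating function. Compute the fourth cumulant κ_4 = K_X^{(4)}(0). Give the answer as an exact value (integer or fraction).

κ_4 = K^(4)(0) = 4/27

M_X(t) = 9/(3 - t)^2
K_X(t) = log M_X(t) = -2*log(3 - t) + 2*log(3)
K^(4)(t) = 12/(t^4 - 12*t^3 + 54*t^2 - 108*t + 81)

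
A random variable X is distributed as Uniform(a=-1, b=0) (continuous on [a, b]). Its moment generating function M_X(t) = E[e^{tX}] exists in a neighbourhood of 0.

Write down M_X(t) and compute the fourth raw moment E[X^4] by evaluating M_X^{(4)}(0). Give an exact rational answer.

M_X(t) = (1 - e^(-t))/t
M^(4)(t) = (-t^4 - 4*t^3 - 12*t^2 - 24*t + 24*e^(t) - 24)*e^(-t)/t^5

E[X^4] = M^(4)(0) = 1/5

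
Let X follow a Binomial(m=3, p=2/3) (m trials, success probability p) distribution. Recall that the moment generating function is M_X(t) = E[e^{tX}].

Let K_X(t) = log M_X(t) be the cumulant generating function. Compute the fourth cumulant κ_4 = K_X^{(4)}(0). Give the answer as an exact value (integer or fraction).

κ_4 = K^(4)(0) = -2/9

M_X(t) = (2*e^(t)/3 + 1/3)^3
K_X(t) = log M_X(t) = 3*log(2*e^(t)/3 + 1/3)
K^(4)(t) = (24*e^(3*t) - 48*e^(2*t) + 6*e^(t))/(16*e^(4*t) + 32*e^(3*t) + 24*e^(2*t) + 8*e^(t) + 1)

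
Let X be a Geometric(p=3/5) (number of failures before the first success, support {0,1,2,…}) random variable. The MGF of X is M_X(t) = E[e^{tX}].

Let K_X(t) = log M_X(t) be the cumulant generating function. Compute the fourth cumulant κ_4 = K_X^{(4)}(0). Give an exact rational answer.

κ_4 = d^4K/dt^4 |_{t=0} = 230/27

M_X(t) = 3/(5*(1 - 2*e^(t)/5))
K_X(t) = log M_X(t) = -log(1 - 2*e^(t)/5) - log(5) + log(3)
dK/dt = -2*e^(t)/(2*e^(t) - 5)
d^2K/dt^2 = 10*e^(t)/(4*e^(2*t) - 20*e^(t) + 25)
d^3K/dt^3 = (-20*e^(2*t) - 50*e^(t))/(8*e^(3*t) - 60*e^(2*t) + 150*e^(t) - 125)
d^4K/dt^4 = (40*e^(3*t) + 400*e^(2*t) + 250*e^(t))/(16*e^(4*t) - 160*e^(3*t) + 600*e^(2*t) - 1000*e^(t) + 625)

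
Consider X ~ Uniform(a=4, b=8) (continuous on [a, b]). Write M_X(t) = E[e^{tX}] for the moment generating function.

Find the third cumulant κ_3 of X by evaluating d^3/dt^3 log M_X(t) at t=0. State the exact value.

M_X(t) = (e^(8*t) - e^(4*t))/(4*t)
K_X(t) = log M_X(t) = -log(t) + log(e^(8*t) - e^(4*t)) - 2*log(2)
K′(t) = (8*t*e^(4*t) - 4*t - e^(4*t) + 1)/(t*e^(4*t) - t)
K′′(t) = (-16*t^2*e^(4*t) + e^(8*t) - 2*e^(4*t) + 1)/(t^2*e^(8*t) - 2*t^2*e^(4*t) + t^2)
K′′′(t) = (64*t^3*e^(8*t) + 64*t^3*e^(4*t) - 2*e^(12*t) + 6*e^(8*t) - 6*e^(4*t) + 2)/(t^3*e^(12*t) - 3*t^3*e^(8*t) + 3*t^3*e^(4*t) - t^3)

κ_3 = K′′′(0) = 0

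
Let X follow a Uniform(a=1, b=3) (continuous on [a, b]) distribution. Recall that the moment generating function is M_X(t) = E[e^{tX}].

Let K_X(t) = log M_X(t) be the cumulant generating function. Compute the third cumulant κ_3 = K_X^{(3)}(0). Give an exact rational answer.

κ_3 = K′′′(0) = 0

M_X(t) = (e^(3*t) - e^(t))/(2*t)
K_X(t) = log M_X(t) = -log(t) + log(e^(3*t) - e^(t)) - log(2)
K′(t) = (3*t*e^(2*t) - t - e^(2*t) + 1)/(t*e^(2*t) - t)
K′′(t) = (-4*t^2*e^(2*t) + e^(4*t) - 2*e^(2*t) + 1)/(t^2*e^(4*t) - 2*t^2*e^(2*t) + t^2)
K′′′(t) = (8*t^3*e^(4*t) + 8*t^3*e^(2*t) - 2*e^(6*t) + 6*e^(4*t) - 6*e^(2*t) + 2)/(t^3*e^(6*t) - 3*t^3*e^(4*t) + 3*t^3*e^(2*t) - t^3)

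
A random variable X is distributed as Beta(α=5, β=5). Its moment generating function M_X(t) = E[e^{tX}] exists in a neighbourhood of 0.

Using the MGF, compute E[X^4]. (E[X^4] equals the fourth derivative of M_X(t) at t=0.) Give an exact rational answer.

E[X^4] = M^(4)(0) = 14/143

M_X(t) = ₁F₁(5; 10; t)
M^(4)(t) = 14*₁F₁(9; 14; t)/143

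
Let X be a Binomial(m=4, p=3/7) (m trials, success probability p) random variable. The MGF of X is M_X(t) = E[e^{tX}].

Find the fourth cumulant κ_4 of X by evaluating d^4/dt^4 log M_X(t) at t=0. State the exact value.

κ_4 = d^4K/dt^4 |_{t=0} = -1104/2401

M_X(t) = (3*e^(t)/7 + 4/7)^4
K_X(t) = log M_X(t) = 4*log(3*e^(t)/7 + 4/7)
dK/dt = 12*e^(t)/(3*e^(t) + 4)
d^2K/dt^2 = 48*e^(t)/(9*e^(2*t) + 24*e^(t) + 16)
d^3K/dt^3 = (-144*e^(2*t) + 192*e^(t))/(27*e^(3*t) + 108*e^(2*t) + 144*e^(t) + 64)
d^4K/dt^4 = (432*e^(3*t) - 2304*e^(2*t) + 768*e^(t))/(81*e^(4*t) + 432*e^(3*t) + 864*e^(2*t) + 768*e^(t) + 256)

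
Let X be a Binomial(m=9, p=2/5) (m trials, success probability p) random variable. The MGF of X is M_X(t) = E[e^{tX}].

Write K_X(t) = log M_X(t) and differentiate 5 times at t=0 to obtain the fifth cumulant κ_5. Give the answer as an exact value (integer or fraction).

κ_5 = K′′′′′(0) = -2538/3125

M_X(t) = (2*e^(t)/5 + 3/5)^9
K_X(t) = log M_X(t) = 9*log(2*e^(t)/5 + 3/5)
K′(t) = 18*e^(t)/(2*e^(t) + 3)
K′′(t) = 54*e^(t)/(4*e^(2*t) + 12*e^(t) + 9)
K′′′(t) = (-108*e^(2*t) + 162*e^(t))/(8*e^(3*t) + 36*e^(2*t) + 54*e^(t) + 27)
K′′′′(t) = (216*e^(3*t) - 1296*e^(2*t) + 486*e^(t))/(16*e^(4*t) + 96*e^(3*t) + 216*e^(2*t) + 216*e^(t) + 81)
K′′′′′(t) = (-432*e^(4*t) + 7128*e^(3*t) - 10692*e^(2*t) + 1458*e^(t))/(32*e^(5*t) + 240*e^(4*t) + 720*e^(3*t) + 1080*e^(2*t) + 810*e^(t) + 243)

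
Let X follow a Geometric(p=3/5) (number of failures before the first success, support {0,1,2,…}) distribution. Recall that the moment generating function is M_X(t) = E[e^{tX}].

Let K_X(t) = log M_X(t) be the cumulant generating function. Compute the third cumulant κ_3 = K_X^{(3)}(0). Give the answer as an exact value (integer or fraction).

κ_3 = K^(3)(0) = 70/27

M_X(t) = 3/(5*(1 - 2*e^(t)/5))
K_X(t) = log M_X(t) = -log(1 - 2*e^(t)/5) - log(5) + log(3)
K^(3)(t) = (-20*e^(2*t) - 50*e^(t))/(8*e^(3*t) - 60*e^(2*t) + 150*e^(t) - 125)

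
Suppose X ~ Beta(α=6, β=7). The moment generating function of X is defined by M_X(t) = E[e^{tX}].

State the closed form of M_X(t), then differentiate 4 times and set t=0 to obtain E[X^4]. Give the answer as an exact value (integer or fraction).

M_X(t) = ₁F₁(6; 13; t)
M′(t) = 6*₁F₁(7; 14; t)/13
M′′(t) = 3*₁F₁(8; 15; t)/13
M′′′(t) = 8*₁F₁(9; 16; t)/65
M′′′′(t) = 9*₁F₁(10; 17; t)/130

E[X^4] = M′′′′(0) = 9/130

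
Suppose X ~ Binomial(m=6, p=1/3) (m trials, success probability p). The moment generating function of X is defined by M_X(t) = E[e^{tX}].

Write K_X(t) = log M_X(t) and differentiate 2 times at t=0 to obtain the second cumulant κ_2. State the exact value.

M_X(t) = (e^(t)/3 + 2/3)^6
K_X(t) = log M_X(t) = 6*log(e^(t)/3 + 2/3)
K^(2)(t) = 12*e^(t)/(e^(2*t) + 4*e^(t) + 4)

κ_2 = K^(2)(0) = 4/3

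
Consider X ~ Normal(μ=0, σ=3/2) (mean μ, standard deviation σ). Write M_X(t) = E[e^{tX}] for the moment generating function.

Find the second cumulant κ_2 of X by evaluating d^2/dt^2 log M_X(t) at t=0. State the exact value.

κ_2 = D^2[K](0) = 9/4

M_X(t) = e^(9*t^2/8)
K_X(t) = log M_X(t) = 9*t^2/8
D^2[K](t) = 9/4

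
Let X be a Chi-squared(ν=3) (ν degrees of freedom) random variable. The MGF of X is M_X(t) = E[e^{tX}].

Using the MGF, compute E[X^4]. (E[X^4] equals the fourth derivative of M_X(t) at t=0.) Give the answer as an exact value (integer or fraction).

M_X(t) = (1 - 2*t)^(-3/2)
dM/dt = 3/(4*t^2*√(1 - 2*t) - 4*t*√(1 - 2*t) + √(1 - 2*t))
d^2M/dt^2 = -15/(8*t^3*√(1 - 2*t) - 12*t^2*√(1 - 2*t) + 6*t*√(1 - 2*t) - √(1 - 2*t))
d^3M/dt^3 = 105/(16*t^4*√(1 - 2*t) - 32*t^3*√(1 - 2*t) + 24*t^2*√(1 - 2*t) - 8*t*√(1 - 2*t) + √(1 - 2*t))
d^4M/dt^4 = -945/(32*t^5*√(1 - 2*t) - 80*t^4*√(1 - 2*t) + 80*t^3*√(1 - 2*t) - 40*t^2*√(1 - 2*t) + 10*t*√(1 - 2*t) - √(1 - 2*t))

E[X^4] = d^4M/dt^4 |_{t=0} = 945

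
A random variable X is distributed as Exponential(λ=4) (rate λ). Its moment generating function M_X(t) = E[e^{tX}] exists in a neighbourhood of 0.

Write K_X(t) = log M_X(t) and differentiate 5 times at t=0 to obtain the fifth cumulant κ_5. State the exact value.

κ_5 = K′′′′′(0) = 3/128

M_X(t) = 4/(4 - t)
K_X(t) = log M_X(t) = -log(4 - t) + 2*log(2)
K′(t) = -1/(t - 4)
K′′(t) = 1/(t^2 - 8*t + 16)
K′′′(t) = -2/(t^3 - 12*t^2 + 48*t - 64)
K′′′′(t) = 6/(t^4 - 16*t^3 + 96*t^2 - 256*t + 256)
K′′′′′(t) = -24/(t^5 - 20*t^4 + 160*t^3 - 640*t^2 + 1280*t - 1024)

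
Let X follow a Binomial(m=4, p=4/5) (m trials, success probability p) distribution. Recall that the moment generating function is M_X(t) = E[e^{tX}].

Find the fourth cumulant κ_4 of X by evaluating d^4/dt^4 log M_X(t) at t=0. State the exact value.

M_X(t) = (4*e^(t)/5 + 1/5)^4
K_X(t) = log M_X(t) = 4*log(4*e^(t)/5 + 1/5)
K^(4)(t) = (256*e^(3*t) - 256*e^(2*t) + 16*e^(t))/(256*e^(4*t) + 256*e^(3*t) + 96*e^(2*t) + 16*e^(t) + 1)

κ_4 = K^(4)(0) = 16/625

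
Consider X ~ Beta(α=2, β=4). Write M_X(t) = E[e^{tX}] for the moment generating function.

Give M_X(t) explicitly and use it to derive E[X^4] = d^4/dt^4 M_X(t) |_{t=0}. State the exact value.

E[X^4] = d^4M/dt^4 |_{t=0} = 5/126

M_X(t) = ₁F₁(2; 6; t)
dM/dt = ₁F₁(3; 7; t)/3
d^2M/dt^2 = ₁F₁(4; 8; t)/7
d^3M/dt^3 = ₁F₁(5; 9; t)/14
d^4M/dt^4 = 5*₁F₁(6; 10; t)/126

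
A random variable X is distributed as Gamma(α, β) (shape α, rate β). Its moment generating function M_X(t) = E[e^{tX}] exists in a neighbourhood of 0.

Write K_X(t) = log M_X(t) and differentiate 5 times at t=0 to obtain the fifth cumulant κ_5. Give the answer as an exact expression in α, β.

κ_5 = D^5[K](0) = 24*α/β^5

M_X(t) = (β/(β - t))^α
K_X(t) = log M_X(t) = α*(log(β) - log(β - t))
D^5[K](t) = -24*α/(-β^5 + 5*β^4*t - 10*β^3*t^2 + 10*β^2*t^3 - 5*β*t^4 + t^5)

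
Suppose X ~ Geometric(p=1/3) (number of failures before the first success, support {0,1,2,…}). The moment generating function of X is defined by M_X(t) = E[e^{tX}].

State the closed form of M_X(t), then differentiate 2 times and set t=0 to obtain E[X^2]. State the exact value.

M_X(t) = 1/(3*(1 - 2*e^(t)/3))
M′(t) = 2*e^(t)/(4*e^(2*t) - 12*e^(t) + 9)
M′′(t) = (-4*e^(2*t) - 6*e^(t))/(8*e^(3*t) - 36*e^(2*t) + 54*e^(t) - 27)

E[X^2] = M′′(0) = 10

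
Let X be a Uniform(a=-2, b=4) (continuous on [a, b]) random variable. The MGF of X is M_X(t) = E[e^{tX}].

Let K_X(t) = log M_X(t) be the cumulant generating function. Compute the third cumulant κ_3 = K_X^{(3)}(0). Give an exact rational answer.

M_X(t) = (e^(4*t) - e^(-2*t))/(6*t)
K_X(t) = log M_X(t) = -log(t) + log(e^(4*t) - e^(-2*t)) - log(6)
K′(t) = (4*t*e^(6*t) + 2*t - e^(6*t) + 1)/(t*e^(6*t) - t)
K′′(t) = (-36*t^2*e^(6*t) + e^(12*t) - 2*e^(6*t) + 1)/(t^2*e^(12*t) - 2*t^2*e^(6*t) + t^2)
K′′′(t) = (216*t^3*e^(12*t) + 216*t^3*e^(6*t) - 2*e^(18*t) + 6*e^(12*t) - 6*e^(6*t) + 2)/(t^3*e^(18*t) - 3*t^3*e^(12*t) + 3*t^3*e^(6*t) - t^3)

κ_3 = K′′′(0) = 0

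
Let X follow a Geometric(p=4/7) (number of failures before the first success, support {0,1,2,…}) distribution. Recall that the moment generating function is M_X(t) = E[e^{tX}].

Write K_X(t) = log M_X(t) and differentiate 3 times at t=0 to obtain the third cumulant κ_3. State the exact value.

M_X(t) = 4/(7*(1 - 3*e^(t)/7))
K_X(t) = log M_X(t) = -log(1 - 3*e^(t)/7) - log(7) + 2*log(2)
K^(3)(t) = (-63*e^(2*t) - 147*e^(t))/(27*e^(3*t) - 189*e^(2*t) + 441*e^(t) - 343)

κ_3 = K^(3)(0) = 105/32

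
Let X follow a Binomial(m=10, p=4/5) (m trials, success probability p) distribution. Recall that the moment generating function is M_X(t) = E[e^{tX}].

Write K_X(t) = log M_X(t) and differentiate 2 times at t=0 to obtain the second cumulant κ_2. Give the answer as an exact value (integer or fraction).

κ_2 = d^2K/dt^2 |_{t=0} = 8/5

M_X(t) = (4*e^(t)/5 + 1/5)^10
K_X(t) = log M_X(t) = 10*log(4*e^(t)/5 + 1/5)
dK/dt = 40*e^(t)/(4*e^(t) + 1)
d^2K/dt^2 = 40*e^(t)/(16*e^(2*t) + 8*e^(t) + 1)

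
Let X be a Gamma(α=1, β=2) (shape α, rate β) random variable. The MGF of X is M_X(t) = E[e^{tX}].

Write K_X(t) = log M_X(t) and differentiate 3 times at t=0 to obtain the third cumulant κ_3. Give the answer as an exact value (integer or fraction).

M_X(t) = 2/(2 - t)
K_X(t) = log M_X(t) = -log(2 - t) + log(2)
K′(t) = -1/(t - 2)
K′′(t) = 1/(t^2 - 4*t + 4)
K′′′(t) = -2/(t^3 - 6*t^2 + 12*t - 8)

κ_3 = K′′′(0) = 1/4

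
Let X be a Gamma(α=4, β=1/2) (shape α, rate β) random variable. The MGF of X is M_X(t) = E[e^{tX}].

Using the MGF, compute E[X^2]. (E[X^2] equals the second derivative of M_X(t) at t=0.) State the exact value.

M_X(t) = 1/(16*(1/2 - t)^4)
M′(t) = -8/(32*t^5 - 80*t^4 + 80*t^3 - 40*t^2 + 10*t - 1)
M′′(t) = 80/(64*t^6 - 192*t^5 + 240*t^4 - 160*t^3 + 60*t^2 - 12*t + 1)

E[X^2] = M′′(0) = 80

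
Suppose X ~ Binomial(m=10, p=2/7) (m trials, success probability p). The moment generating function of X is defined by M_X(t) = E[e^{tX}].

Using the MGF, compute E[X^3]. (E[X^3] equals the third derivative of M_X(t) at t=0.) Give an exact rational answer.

M_X(t) = (2*e^(t)/7 + 5/7)^10

E[X^3] = M′′′(0) = 14300/343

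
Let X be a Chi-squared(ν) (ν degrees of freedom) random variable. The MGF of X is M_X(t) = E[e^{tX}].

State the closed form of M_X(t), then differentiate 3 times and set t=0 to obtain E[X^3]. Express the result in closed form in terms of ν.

M_X(t) = (1 - 2*t)^(-ν/2)
D^3[M](t) = (-ν^3 - 6*ν^2 - 8*ν)/(8*t^3*(1 - 2*t)^(ν/2) - 12*t^2*(1 - 2*t)^(ν/2) + 6*t*(1 - 2*t)^(ν/2) - (1 - 2*t)^(ν/2))

E[X^3] = D^3[M](0) = ν*(ν^2 + 6*ν + 8)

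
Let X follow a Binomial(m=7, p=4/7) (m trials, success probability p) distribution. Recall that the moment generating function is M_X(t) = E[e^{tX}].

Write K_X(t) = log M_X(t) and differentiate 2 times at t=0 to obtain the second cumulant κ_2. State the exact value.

κ_2 = D^2[K](0) = 12/7

M_X(t) = (4*e^(t)/7 + 3/7)^7
K_X(t) = log M_X(t) = 7*log(4*e^(t)/7 + 3/7)
D^2[K](t) = 84*e^(t)/(16*e^(2*t) + 24*e^(t) + 9)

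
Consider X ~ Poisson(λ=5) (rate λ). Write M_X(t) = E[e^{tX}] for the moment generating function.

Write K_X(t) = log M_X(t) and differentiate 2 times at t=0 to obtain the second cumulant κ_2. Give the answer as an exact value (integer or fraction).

M_X(t) = e^(5*e^(t) - 5)
K_X(t) = log M_X(t) = 5*e^(t) - 5
dK/dt = 5*e^(t)
d^2K/dt^2 = 5*e^(t)

κ_2 = d^2K/dt^2 |_{t=0} = 5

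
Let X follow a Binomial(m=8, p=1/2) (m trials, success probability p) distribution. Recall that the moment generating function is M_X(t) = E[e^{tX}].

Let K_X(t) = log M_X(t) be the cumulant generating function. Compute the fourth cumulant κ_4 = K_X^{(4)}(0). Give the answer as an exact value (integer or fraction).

M_X(t) = (e^(t)/2 + 1/2)^8
K_X(t) = log M_X(t) = 8*log(e^(t)/2 + 1/2)
K^(4)(t) = (8*e^(3*t) - 32*e^(2*t) + 8*e^(t))/(e^(4*t) + 4*e^(3*t) + 6*e^(2*t) + 4*e^(t) + 1)

κ_4 = K^(4)(0) = -1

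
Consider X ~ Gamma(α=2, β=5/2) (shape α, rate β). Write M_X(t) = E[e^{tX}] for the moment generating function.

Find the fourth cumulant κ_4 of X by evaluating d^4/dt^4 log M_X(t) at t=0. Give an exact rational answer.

M_X(t) = 25/(4*(5/2 - t)^2)
K_X(t) = log M_X(t) = -2*log(5/2 - t) - 2*log(2) + 2*log(5)
K′(t) = -4/(2*t - 5)
K′′(t) = 8/(4*t^2 - 20*t + 25)
K′′′(t) = -32/(8*t^3 - 60*t^2 + 150*t - 125)
K′′′′(t) = 192/(16*t^4 - 160*t^3 + 600*t^2 - 1000*t + 625)

κ_4 = K′′′′(0) = 192/625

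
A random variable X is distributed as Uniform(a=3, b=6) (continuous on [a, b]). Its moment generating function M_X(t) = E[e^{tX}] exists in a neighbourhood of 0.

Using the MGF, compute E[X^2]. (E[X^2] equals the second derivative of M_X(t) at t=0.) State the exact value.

E[X^2] = M^(2)(0) = 21

M_X(t) = (e^(6*t) - e^(3*t))/(3*t)
M^(2)(t) = (36*t^2*e^(6*t) - 9*t^2*e^(3*t) - 12*t*e^(6*t) + 6*t*e^(3*t) + 2*e^(6*t) - 2*e^(3*t))/(3*t^3)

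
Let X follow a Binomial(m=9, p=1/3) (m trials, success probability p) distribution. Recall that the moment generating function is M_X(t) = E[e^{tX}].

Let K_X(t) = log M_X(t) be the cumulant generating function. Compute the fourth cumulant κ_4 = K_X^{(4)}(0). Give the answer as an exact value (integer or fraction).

κ_4 = K′′′′(0) = -2/3

M_X(t) = (e^(t)/3 + 2/3)^9
K_X(t) = log M_X(t) = 9*log(e^(t)/3 + 2/3)
K′(t) = 9*e^(t)/(e^(t) + 2)
K′′(t) = 18*e^(t)/(e^(2*t) + 4*e^(t) + 4)
K′′′(t) = (-18*e^(2*t) + 36*e^(t))/(e^(3*t) + 6*e^(2*t) + 12*e^(t) + 8)
K′′′′(t) = (18*e^(3*t) - 144*e^(2*t) + 72*e^(t))/(e^(4*t) + 8*e^(3*t) + 24*e^(2*t) + 32*e^(t) + 16)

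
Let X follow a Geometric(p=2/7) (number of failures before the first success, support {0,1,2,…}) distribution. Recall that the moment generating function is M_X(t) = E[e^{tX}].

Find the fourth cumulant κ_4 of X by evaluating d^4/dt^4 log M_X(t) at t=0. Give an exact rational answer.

M_X(t) = 2/(7*(1 - 5*e^(t)/7))
K_X(t) = log M_X(t) = -log(1 - 5*e^(t)/7) - log(7) + log(2)
K^(4)(t) = (875*e^(3*t) + 4900*e^(2*t) + 1715*e^(t))/(625*e^(4*t) - 3500*e^(3*t) + 7350*e^(2*t) - 6860*e^(t) + 2401)

κ_4 = K^(4)(0) = 3745/8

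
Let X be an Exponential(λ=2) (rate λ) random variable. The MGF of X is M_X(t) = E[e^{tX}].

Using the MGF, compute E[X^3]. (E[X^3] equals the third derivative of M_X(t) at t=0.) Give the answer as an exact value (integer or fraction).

E[X^3] = D^3[M](0) = 3/4

M_X(t) = 2/(2 - t)
D^3[M](t) = 12/(t^4 - 8*t^3 + 24*t^2 - 32*t + 16)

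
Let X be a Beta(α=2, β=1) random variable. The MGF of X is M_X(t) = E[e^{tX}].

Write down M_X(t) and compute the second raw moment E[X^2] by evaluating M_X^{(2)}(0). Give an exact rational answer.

M_X(t) = ₁F₁(2; 3; t)
dM/dt = 2*₁F₁(3; 4; t)/3
d^2M/dt^2 = ₁F₁(4; 5; t)/2

E[X^2] = d^2M/dt^2 |_{t=0} = 1/2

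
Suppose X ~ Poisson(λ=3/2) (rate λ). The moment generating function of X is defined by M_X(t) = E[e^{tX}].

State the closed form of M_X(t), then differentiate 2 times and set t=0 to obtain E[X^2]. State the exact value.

E[X^2] = D^2[M](0) = 15/4

M_X(t) = e^(3*e^(t)/2 - 3/2)
D^2[M](t) = (9*e^(2*t)*e^(3*e^(t)/2) + 6*e^(t)*e^(3*e^(t)/2))*e^(-3/2)/4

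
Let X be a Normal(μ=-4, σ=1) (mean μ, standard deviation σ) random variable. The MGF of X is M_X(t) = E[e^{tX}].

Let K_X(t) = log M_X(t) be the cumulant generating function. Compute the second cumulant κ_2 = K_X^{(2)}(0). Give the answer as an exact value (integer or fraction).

M_X(t) = e^(t^2/2 - 4*t)
K_X(t) = log M_X(t) = t^2/2 - 4*t
K′(t) = t - 4
K′′(t) = 1

κ_2 = K′′(0) = 1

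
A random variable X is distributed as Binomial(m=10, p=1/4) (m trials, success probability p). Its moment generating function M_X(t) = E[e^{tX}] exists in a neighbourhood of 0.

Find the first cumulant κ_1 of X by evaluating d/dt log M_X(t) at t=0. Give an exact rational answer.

M_X(t) = (e^(t)/4 + 3/4)^10
K_X(t) = log M_X(t) = 10*log(e^(t)/4 + 3/4)
K′(t) = 10*e^(t)/(e^(t) + 3)

κ_1 = K′(0) = 5/2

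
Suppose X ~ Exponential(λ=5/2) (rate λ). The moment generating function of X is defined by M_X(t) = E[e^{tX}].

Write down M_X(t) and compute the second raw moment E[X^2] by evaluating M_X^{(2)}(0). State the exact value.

M_X(t) = 5/(2*(5/2 - t))
D^2[M](t) = -40/(8*t^3 - 60*t^2 + 150*t - 125)

E[X^2] = D^2[M](0) = 8/25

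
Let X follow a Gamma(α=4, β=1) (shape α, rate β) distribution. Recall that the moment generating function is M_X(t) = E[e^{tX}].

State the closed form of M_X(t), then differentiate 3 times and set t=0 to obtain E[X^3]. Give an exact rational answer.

E[X^3] = M′′′(0) = 120

M_X(t) = (1 - t)^(-4)
M′(t) = -4/(t^5 - 5*t^4 + 10*t^3 - 10*t^2 + 5*t - 1)
M′′(t) = 20/(t^6 - 6*t^5 + 15*t^4 - 20*t^3 + 15*t^2 - 6*t + 1)
M′′′(t) = -120/(t^7 - 7*t^6 + 21*t^5 - 35*t^4 + 35*t^3 - 21*t^2 + 7*t - 1)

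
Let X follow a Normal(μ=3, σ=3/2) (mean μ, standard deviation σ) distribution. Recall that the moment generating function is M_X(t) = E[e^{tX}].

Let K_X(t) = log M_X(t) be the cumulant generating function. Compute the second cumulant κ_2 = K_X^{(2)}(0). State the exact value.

M_X(t) = e^(9*t^2/8 + 3*t)
K_X(t) = log M_X(t) = 9*t^2/8 + 3*t
dK/dt = 9*t/4 + 3
d^2K/dt^2 = 9/4

κ_2 = d^2K/dt^2 |_{t=0} = 9/4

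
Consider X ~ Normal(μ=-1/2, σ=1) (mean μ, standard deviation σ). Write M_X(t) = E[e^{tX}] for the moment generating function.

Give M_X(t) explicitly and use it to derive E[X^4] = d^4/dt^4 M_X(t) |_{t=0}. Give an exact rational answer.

E[X^4] = M′′′′(0) = 73/16

M_X(t) = e^(t^2/2 - t/2)
M′(t) = t*e^(-t/2)*e^(t^2/2) - e^(-t/2)*e^(t^2/2)/2
M′′(t) = (4*t^2*e^(t^2/2) - 4*t*e^(t^2/2) + 5*e^(t^2/2))*e^(-t/2)/4
M′′′(t) = (8*t^3*e^(t^2/2) - 12*t^2*e^(t^2/2) + 30*t*e^(t^2/2) - 13*e^(t^2/2))*e^(-t/2)/8
M′′′′(t) = (16*t^4*e^(t^2/2) - 32*t^3*e^(t^2/2) + 120*t^2*e^(t^2/2) - 104*t*e^(t^2/2) + 73*e^(t^2/2))*e^(-t/2)/16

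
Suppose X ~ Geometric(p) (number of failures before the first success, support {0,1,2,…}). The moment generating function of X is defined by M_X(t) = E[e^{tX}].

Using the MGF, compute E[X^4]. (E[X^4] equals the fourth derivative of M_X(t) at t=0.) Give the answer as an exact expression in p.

M_X(t) = p/(-(1 - p)*e^(t) + 1)

E[X^4] = D^4[M](0) = 1 - 15/p + 50/p^2 - 60/p^3 + 24/p^4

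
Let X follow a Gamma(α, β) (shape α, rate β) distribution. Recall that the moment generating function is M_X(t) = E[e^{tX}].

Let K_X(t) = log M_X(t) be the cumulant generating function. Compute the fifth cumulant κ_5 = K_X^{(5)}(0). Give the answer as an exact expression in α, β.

κ_5 = K^(5)(0) = 24*α/β^5

M_X(t) = (β/(β - t))^α
K_X(t) = log M_X(t) = α*(log(β) - log(β - t))
K^(5)(t) = -24*α/(-β^5 + 5*β^4*t - 10*β^3*t^2 + 10*β^2*t^3 - 5*β*t^4 + t^5)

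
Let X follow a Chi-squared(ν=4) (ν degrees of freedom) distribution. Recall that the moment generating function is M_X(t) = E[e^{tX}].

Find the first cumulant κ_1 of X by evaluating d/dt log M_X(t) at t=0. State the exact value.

κ_1 = K^(1)(0) = 4

M_X(t) = (1 - 2*t)^(-2)
K_X(t) = log M_X(t) = -2*log(1 - 2*t)
K^(1)(t) = -4/(2*t - 1)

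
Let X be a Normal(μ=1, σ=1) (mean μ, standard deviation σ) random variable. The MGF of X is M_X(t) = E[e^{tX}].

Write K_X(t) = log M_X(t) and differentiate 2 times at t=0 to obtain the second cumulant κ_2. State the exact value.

κ_2 = D^2[K](0) = 1

M_X(t) = e^(t^2/2 + t)
K_X(t) = log M_X(t) = t^2/2 + t
D^2[K](t) = 1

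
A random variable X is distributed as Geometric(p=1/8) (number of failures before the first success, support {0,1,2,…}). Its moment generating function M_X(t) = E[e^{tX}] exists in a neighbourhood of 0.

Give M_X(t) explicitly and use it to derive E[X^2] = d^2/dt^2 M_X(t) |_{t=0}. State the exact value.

E[X^2] = D^2[M](0) = 105

M_X(t) = 1/(8*(1 - 7*e^(t)/8))
D^2[M](t) = (-49*e^(2*t) - 56*e^(t))/(343*e^(3*t) - 1176*e^(2*t) + 1344*e^(t) - 512)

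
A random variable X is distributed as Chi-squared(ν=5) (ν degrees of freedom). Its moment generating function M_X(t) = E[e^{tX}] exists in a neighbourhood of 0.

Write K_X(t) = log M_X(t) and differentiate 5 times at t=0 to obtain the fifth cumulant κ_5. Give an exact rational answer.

M_X(t) = (1 - 2*t)^(-5/2)
K_X(t) = log M_X(t) = -5*log(1 - 2*t)/2
K^(5)(t) = -1920/(32*t^5 - 80*t^4 + 80*t^3 - 40*t^2 + 10*t - 1)

κ_5 = K^(5)(0) = 1920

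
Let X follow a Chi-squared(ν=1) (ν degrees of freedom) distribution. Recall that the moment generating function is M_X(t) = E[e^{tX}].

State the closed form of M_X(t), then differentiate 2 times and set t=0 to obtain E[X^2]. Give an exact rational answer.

E[X^2] = M^(2)(0) = 3

M_X(t) = 1/√(1 - 2*t)
M^(2)(t) = 3/(4*t^2*√(1 - 2*t) - 4*t*√(1 - 2*t) + √(1 - 2*t))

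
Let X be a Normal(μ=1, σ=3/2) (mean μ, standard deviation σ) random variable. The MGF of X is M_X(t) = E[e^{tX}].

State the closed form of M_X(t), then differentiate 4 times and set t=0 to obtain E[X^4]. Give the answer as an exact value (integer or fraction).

E[X^4] = M′′′′(0) = 475/16

M_X(t) = e^(9*t^2/8 + t)
M′(t) = 9*t*e^(t)*e^(9*t^2/8)/4 + e^(t)*e^(9*t^2/8)
M′′(t) = 81*t^2*e^(t)*e^(9*t^2/8)/16 + 9*t*e^(t)*e^(9*t^2/8)/2 + 13*e^(t)*e^(9*t^2/8)/4
M′′′(t) = 729*t^3*e^(t)*e^(9*t^2/8)/64 + 243*t^2*e^(t)*e^(9*t^2/8)/16 + 351*t*e^(t)*e^(9*t^2/8)/16 + 31*e^(t)*e^(9*t^2/8)/4
M′′′′(t) = 6561*t^4*e^(t)*e^(9*t^2/8)/256 + 729*t^3*e^(t)*e^(9*t^2/8)/16 + 3159*t^2*e^(t)*e^(9*t^2/8)/32 + 279*t*e^(t)*e^(9*t^2/8)/4 + 475*e^(t)*e^(9*t^2/8)/16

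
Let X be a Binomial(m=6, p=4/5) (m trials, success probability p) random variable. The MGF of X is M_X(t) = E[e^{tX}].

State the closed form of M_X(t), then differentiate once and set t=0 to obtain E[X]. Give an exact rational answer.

M_X(t) = (4*e^(t)/5 + 1/5)^6
M′(t) = 24576*e^(6*t)/15625 + 6144*e^(5*t)/3125 + 3072*e^(4*t)/3125 + 768*e^(3*t)/3125 + 96*e^(2*t)/3125 + 24*e^(t)/15625

E[X] = M′(0) = 24/5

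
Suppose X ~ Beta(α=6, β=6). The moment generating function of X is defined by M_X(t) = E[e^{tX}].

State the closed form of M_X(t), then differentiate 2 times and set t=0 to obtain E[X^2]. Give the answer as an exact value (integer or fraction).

M_X(t) = ₁F₁(6; 12; t)
M′(t) = ₁F₁(7; 13; t)/2
M′′(t) = 7*₁F₁(8; 14; t)/26

E[X^2] = M′′(0) = 7/26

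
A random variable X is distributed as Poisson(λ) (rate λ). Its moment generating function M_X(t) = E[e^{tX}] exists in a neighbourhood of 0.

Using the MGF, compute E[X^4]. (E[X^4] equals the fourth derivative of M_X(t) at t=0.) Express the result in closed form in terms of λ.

M_X(t) = e^(λ*(e^(t) - 1))
D^4[M](t) = (λ^4*e^(4*t)*e^(λ*e^(t)) + 6*λ^3*e^(3*t)*e^(λ*e^(t)) + 7*λ^2*e^(2*t)*e^(λ*e^(t)) + λ*e^(t)*e^(λ*e^(t)))*e^(-λ)

E[X^4] = D^4[M](0) = λ*(λ^3 + 6*λ^2 + 7*λ + 1)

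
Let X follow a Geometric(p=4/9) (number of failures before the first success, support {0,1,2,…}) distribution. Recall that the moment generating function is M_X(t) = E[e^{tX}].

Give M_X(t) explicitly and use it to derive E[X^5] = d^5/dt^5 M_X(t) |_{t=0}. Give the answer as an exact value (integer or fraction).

E[X^5] = M^(5)(0) = 165535/128

M_X(t) = 4/(9*(1 - 5*e^(t)/9))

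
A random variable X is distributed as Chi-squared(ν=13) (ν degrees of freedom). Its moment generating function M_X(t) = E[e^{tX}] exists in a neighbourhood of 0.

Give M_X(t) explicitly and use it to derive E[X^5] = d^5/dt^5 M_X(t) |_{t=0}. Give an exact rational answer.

E[X^5] = M^(5)(0) = 1322685

M_X(t) = (1 - 2*t)^(-13/2)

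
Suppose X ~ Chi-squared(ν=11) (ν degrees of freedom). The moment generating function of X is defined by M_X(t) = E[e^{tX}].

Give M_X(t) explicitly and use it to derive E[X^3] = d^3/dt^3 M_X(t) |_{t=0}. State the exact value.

E[X^3] = d^3M/dt^3 |_{t=0} = 2145

M_X(t) = (1 - 2*t)^(-11/2)
dM/dt = 11/(64*t^6*√(1 - 2*t) - 192*t^5*√(1 - 2*t) + 240*t^4*√(1 - 2*t) - 160*t^3*√(1 - 2*t) + 60*t^2*√(1 - 2*t) - 12*t*√(1 - 2*t) + √(1 - 2*t))
d^2M/dt^2 = -143/(128*t^7*√(1 - 2*t) - 448*t^6*√(1 - 2*t) + 672*t^5*√(1 - 2*t) - 560*t^4*√(1 - 2*t) + 280*t^3*√(1 - 2*t) - 84*t^2*√(1 - 2*t) + 14*t*√(1 - 2*t) - √(1 - 2*t))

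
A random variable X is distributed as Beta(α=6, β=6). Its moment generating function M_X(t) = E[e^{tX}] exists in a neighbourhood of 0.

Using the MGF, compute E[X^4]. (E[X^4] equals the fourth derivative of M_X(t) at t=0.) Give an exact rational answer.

E[X^4] = D^4[M](0) = 6/65

M_X(t) = ₁F₁(6; 12; t)
D^4[M](t) = 6*₁F₁(10; 16; t)/65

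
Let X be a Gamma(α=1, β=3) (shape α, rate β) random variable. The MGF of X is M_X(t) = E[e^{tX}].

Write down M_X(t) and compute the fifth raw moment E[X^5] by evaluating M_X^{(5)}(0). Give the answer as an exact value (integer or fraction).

M_X(t) = 3/(3 - t)
M^(5)(t) = 360/(t^6 - 18*t^5 + 135*t^4 - 540*t^3 + 1215*t^2 - 1458*t + 729)

E[X^5] = M^(5)(0) = 40/81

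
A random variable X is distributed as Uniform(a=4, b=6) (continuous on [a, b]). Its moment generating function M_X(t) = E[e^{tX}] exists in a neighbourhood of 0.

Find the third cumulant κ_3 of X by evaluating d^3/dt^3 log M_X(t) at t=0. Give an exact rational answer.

M_X(t) = (e^(6*t) - e^(4*t))/(2*t)
K_X(t) = log M_X(t) = -log(t) + log(e^(6*t) - e^(4*t)) - log(2)
dK/dt = (6*t*e^(2*t) - 4*t - e^(2*t) + 1)/(t*e^(2*t) - t)
d^2K/dt^2 = (-4*t^2*e^(2*t) + e^(4*t) - 2*e^(2*t) + 1)/(t^2*e^(4*t) - 2*t^2*e^(2*t) + t^2)
d^3K/dt^3 = (8*t^3*e^(4*t) + 8*t^3*e^(2*t) - 2*e^(6*t) + 6*e^(4*t) - 6*e^(2*t) + 2)/(t^3*e^(6*t) - 3*t^3*e^(4*t) + 3*t^3*e^(2*t) - t^3)

κ_3 = d^3K/dt^3 |_{t=0} = 0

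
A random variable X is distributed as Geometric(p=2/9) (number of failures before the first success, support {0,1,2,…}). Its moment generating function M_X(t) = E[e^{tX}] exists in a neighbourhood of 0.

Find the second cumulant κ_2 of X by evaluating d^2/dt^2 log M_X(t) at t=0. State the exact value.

M_X(t) = 2/(9*(1 - 7*e^(t)/9))
K_X(t) = log M_X(t) = -log(1 - 7*e^(t)/9) - 2*log(3) + log(2)
D^2[K](t) = 63*e^(t)/(49*e^(2*t) - 126*e^(t) + 81)

κ_2 = D^2[K](0) = 63/4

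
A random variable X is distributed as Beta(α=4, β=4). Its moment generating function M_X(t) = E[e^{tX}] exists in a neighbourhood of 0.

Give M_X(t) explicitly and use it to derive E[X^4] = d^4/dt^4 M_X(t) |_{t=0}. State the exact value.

M_X(t) = ₁F₁(4; 8; t)
dM/dt = ₁F₁(5; 9; t)/2
d^2M/dt^2 = 5*₁F₁(6; 10; t)/18
d^3M/dt^3 = ₁F₁(7; 11; t)/6
d^4M/dt^4 = 7*₁F₁(8; 12; t)/66

E[X^4] = d^4M/dt^4 |_{t=0} = 7/66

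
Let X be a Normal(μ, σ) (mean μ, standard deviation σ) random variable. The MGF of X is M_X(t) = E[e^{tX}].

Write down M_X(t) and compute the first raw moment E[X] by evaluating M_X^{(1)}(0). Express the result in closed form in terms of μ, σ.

M_X(t) = e^(μ*t + σ^2*t^2/2)
dM/dt = μ*e^(μ*t)*e^(σ^2*t^2/2) + σ^2*t*e^(μ*t)*e^(σ^2*t^2/2)

E[X] = dM/dt |_{t=0} = μ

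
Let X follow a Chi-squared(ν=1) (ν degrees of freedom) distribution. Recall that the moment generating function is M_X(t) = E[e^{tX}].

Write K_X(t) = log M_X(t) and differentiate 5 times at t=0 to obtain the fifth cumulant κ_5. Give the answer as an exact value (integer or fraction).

κ_5 = d^5K/dt^5 |_{t=0} = 384

M_X(t) = 1/√(1 - 2*t)
K_X(t) = log M_X(t) = -log(1 - 2*t)/2
dK/dt = -1/(2*t - 1)
d^2K/dt^2 = 2/(4*t^2 - 4*t + 1)
d^3K/dt^3 = -8/(8*t^3 - 12*t^2 + 6*t - 1)
d^4K/dt^4 = 48/(16*t^4 - 32*t^3 + 24*t^2 - 8*t + 1)
d^5K/dt^5 = -384/(32*t^5 - 80*t^4 + 80*t^3 - 40*t^2 + 10*t - 1)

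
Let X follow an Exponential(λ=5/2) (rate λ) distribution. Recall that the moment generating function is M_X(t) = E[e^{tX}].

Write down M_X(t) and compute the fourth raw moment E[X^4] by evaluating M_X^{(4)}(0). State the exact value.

E[X^4] = M^(4)(0) = 384/625

M_X(t) = 5/(2*(5/2 - t))
M^(4)(t) = -1920/(32*t^5 - 400*t^4 + 2000*t^3 - 5000*t^2 + 6250*t - 3125)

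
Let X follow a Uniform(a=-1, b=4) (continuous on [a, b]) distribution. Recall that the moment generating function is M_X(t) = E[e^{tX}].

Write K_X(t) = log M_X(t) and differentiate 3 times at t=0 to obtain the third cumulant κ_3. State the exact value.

κ_3 = D^3[K](0) = 0

M_X(t) = (e^(4*t) - e^(-t))/(5*t)
K_X(t) = log M_X(t) = -log(t) + log(e^(4*t) - e^(-t)) - log(5)
D^3[K](t) = (125*t^3*e^(10*t) + 125*t^3*e^(5*t) - 2*e^(15*t) + 6*e^(10*t) - 6*e^(5*t) + 2)/(t^3*e^(15*t) - 3*t^3*e^(10*t) + 3*t^3*e^(5*t) - t^3)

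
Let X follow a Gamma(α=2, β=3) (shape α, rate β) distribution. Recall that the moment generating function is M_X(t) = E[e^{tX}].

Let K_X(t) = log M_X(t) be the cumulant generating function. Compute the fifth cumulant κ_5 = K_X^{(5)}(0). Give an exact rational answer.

κ_5 = K′′′′′(0) = 16/81

M_X(t) = 9/(3 - t)^2
K_X(t) = log M_X(t) = -2*log(3 - t) + 2*log(3)
K′(t) = -2/(t - 3)
K′′(t) = 2/(t^2 - 6*t + 9)
K′′′(t) = -4/(t^3 - 9*t^2 + 27*t - 27)
K′′′′(t) = 12/(t^4 - 12*t^3 + 54*t^2 - 108*t + 81)
K′′′′′(t) = -48/(t^5 - 15*t^4 + 90*t^3 - 270*t^2 + 405*t - 243)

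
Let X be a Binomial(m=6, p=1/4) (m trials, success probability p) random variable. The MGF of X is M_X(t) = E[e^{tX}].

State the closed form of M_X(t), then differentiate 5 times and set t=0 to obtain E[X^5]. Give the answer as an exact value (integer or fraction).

E[X^5] = M^(5)(0) = 5841/64

M_X(t) = (e^(t)/4 + 3/4)^6
M^(5)(t) = 243*e^(6*t)/128 + 28125*e^(5*t)/2048 + 135*e^(4*t)/4 + 32805*e^(3*t)/1024 + 1215*e^(2*t)/128 + 729*e^(t)/2048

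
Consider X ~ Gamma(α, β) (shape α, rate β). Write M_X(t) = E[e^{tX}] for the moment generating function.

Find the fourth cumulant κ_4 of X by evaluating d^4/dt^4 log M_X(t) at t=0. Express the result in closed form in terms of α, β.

M_X(t) = (β/(β - t))^α
K_X(t) = log M_X(t) = α*(log(β) - log(β - t))
K′(t) = -α/(-β + t)
K′′(t) = α/(β^2 - 2*β*t + t^2)
K′′′(t) = -2*α/(-β^3 + 3*β^2*t - 3*β*t^2 + t^3)
K′′′′(t) = 6*α/(β^4 - 4*β^3*t + 6*β^2*t^2 - 4*β*t^3 + t^4)

κ_4 = K′′′′(0) = 6*α/β^4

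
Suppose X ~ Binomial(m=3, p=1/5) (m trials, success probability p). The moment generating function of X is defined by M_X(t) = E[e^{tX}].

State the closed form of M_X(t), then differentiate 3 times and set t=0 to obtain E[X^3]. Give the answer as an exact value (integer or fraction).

E[X^3] = d^3M/dt^3 |_{t=0} = 171/125

M_X(t) = (e^(t)/5 + 4/5)^3
dM/dt = 3*e^(3*t)/125 + 24*e^(2*t)/125 + 48*e^(t)/125
d^2M/dt^2 = 9*e^(3*t)/125 + 48*e^(2*t)/125 + 48*e^(t)/125
d^3M/dt^3 = 27*e^(3*t)/125 + 96*e^(2*t)/125 + 48*e^(t)/125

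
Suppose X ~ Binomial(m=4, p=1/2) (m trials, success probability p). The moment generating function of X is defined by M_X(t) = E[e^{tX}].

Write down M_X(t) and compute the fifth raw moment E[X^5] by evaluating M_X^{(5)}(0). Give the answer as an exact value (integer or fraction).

E[X^5] = M′′′′′(0) = 137

M_X(t) = (e^(t)/2 + 1/2)^4
M′(t) = e^(4*t)/4 + 3*e^(3*t)/4 + 3*e^(2*t)/4 + e^(t)/4
M′′(t) = e^(4*t) + 9*e^(3*t)/4 + 3*e^(2*t)/2 + e^(t)/4
M′′′(t) = 4*e^(4*t) + 27*e^(3*t)/4 + 3*e^(2*t) + e^(t)/4
M′′′′(t) = 16*e^(4*t) + 81*e^(3*t)/4 + 6*e^(2*t) + e^(t)/4
M′′′′′(t) = 64*e^(4*t) + 243*e^(3*t)/4 + 12*e^(2*t) + e^(t)/4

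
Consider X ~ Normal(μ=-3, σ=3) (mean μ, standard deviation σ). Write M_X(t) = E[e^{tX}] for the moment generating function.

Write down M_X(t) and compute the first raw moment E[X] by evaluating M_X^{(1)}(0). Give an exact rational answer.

M_X(t) = e^(9*t^2/2 - 3*t)
dM/dt = 9*t*e^(-3*t)*e^(9*t^2/2) - 3*e^(-3*t)*e^(9*t^2/2)

E[X] = dM/dt |_{t=0} = -3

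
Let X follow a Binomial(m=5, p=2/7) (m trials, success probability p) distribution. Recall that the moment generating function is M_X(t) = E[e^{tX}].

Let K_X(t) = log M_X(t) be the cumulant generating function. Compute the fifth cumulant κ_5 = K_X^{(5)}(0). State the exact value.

κ_5 = D^5[K](0) = -10650/16807

M_X(t) = (2*e^(t)/7 + 5/7)^5
K_X(t) = log M_X(t) = 5*log(2*e^(t)/7 + 5/7)
D^5[K](t) = (-400*e^(4*t) + 11000*e^(3*t) - 27500*e^(2*t) + 6250*e^(t))/(32*e^(5*t) + 400*e^(4*t) + 2000*e^(3*t) + 5000*e^(2*t) + 6250*e^(t) + 3125)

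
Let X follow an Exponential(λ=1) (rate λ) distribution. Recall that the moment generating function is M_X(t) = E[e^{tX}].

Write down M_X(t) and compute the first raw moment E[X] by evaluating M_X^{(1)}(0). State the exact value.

M_X(t) = 1/(1 - t)
M^(1)(t) = 1/(t^2 - 2*t + 1)

E[X] = M^(1)(0) = 1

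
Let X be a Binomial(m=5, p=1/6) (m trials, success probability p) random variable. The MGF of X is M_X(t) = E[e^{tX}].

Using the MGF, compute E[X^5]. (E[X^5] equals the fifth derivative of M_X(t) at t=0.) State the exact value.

E[X^5] = d^5M/dt^5 |_{t=0} = 5525/324

M_X(t) = (e^(t)/6 + 5/6)^5
dM/dt = 5*e^(5*t)/7776 + 25*e^(4*t)/1944 + 125*e^(3*t)/1296 + 625*e^(2*t)/1944 + 3125*e^(t)/7776
d^2M/dt^2 = 25*e^(5*t)/7776 + 25*e^(4*t)/486 + 125*e^(3*t)/432 + 625*e^(2*t)/972 + 3125*e^(t)/7776
d^3M/dt^3 = 125*e^(5*t)/7776 + 50*e^(4*t)/243 + 125*e^(3*t)/144 + 625*e^(2*t)/486 + 3125*e^(t)/7776
d^4M/dt^4 = 625*e^(5*t)/7776 + 200*e^(4*t)/243 + 125*e^(3*t)/48 + 625*e^(2*t)/243 + 3125*e^(t)/7776
d^5M/dt^5 = 3125*e^(5*t)/7776 + 800*e^(4*t)/243 + 125*e^(3*t)/16 + 1250*e^(2*t)/243 + 3125*e^(t)/7776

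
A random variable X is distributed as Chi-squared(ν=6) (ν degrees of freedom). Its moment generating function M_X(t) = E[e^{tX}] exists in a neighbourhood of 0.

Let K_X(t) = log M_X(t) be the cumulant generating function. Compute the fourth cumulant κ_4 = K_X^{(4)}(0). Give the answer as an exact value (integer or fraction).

M_X(t) = (1 - 2*t)^(-3)
K_X(t) = log M_X(t) = -3*log(1 - 2*t)
K′(t) = -6/(2*t - 1)
K′′(t) = 12/(4*t^2 - 4*t + 1)
K′′′(t) = -48/(8*t^3 - 12*t^2 + 6*t - 1)
K′′′′(t) = 288/(16*t^4 - 32*t^3 + 24*t^2 - 8*t + 1)

κ_4 = K′′′′(0) = 288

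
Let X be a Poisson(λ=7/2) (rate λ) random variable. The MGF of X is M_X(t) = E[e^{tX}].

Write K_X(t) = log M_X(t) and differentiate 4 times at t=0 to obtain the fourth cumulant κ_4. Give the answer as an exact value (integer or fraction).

κ_4 = d^4K/dt^4 |_{t=0} = 7/2

M_X(t) = e^(7*e^(t)/2 - 7/2)
K_X(t) = log M_X(t) = 7*e^(t)/2 - 7/2
dK/dt = 7*e^(t)/2
d^2K/dt^2 = 7*e^(t)/2
d^3K/dt^3 = 7*e^(t)/2
d^4K/dt^4 = 7*e^(t)/2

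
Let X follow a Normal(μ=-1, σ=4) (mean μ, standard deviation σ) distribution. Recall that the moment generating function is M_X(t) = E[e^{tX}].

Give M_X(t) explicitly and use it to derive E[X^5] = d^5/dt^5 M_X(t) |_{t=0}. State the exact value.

M_X(t) = e^(8*t^2 - t)
D^5[M](t) = (1048576*t^5*e^(8*t^2) - 327680*t^4*e^(8*t^2) + 696320*t^3*e^(8*t^2) - 125440*t^2*e^(8*t^2) + 69200*t*e^(8*t^2) - 4001*e^(8*t^2))*e^(-t)

E[X^5] = D^5[M](0) = -4001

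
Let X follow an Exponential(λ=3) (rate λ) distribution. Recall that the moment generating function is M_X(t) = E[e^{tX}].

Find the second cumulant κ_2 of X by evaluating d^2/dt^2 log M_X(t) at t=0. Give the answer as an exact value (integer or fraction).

M_X(t) = 3/(3 - t)
K_X(t) = log M_X(t) = -log(3 - t) + log(3)
K′(t) = -1/(t - 3)
K′′(t) = 1/(t^2 - 6*t + 9)

κ_2 = K′′(0) = 1/9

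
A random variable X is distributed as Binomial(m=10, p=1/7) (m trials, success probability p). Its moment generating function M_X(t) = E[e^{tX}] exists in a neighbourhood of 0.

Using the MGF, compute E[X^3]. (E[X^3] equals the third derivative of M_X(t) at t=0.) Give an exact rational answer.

E[X^3] = M^(3)(0) = 3100/343

M_X(t) = (e^(t)/7 + 6/7)^10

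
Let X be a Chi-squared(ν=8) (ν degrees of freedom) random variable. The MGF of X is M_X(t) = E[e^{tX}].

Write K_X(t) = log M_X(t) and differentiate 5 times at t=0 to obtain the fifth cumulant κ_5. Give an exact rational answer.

κ_5 = K′′′′′(0) = 3072

M_X(t) = (1 - 2*t)^(-4)
K_X(t) = log M_X(t) = -4*log(1 - 2*t)
K′(t) = -8/(2*t - 1)
K′′(t) = 16/(4*t^2 - 4*t + 1)
K′′′(t) = -64/(8*t^3 - 12*t^2 + 6*t - 1)
K′′′′(t) = 384/(16*t^4 - 32*t^3 + 24*t^2 - 8*t + 1)
K′′′′′(t) = -3072/(32*t^5 - 80*t^4 + 80*t^3 - 40*t^2 + 10*t - 1)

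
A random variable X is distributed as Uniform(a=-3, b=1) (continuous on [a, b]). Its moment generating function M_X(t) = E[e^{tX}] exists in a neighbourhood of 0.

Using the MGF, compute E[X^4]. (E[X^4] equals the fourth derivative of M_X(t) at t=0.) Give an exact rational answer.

E[X^4] = d^4M/dt^4 |_{t=0} = 61/5

M_X(t) = (e^(t) - e^(-3*t))/(4*t)
dM/dt = (t*e^(4*t) + 3*t - e^(4*t) + 1)*e^(-3*t)/(4*t^2)
d^2M/dt^2 = (t^2*e^(4*t) - 9*t^2 - 2*t*e^(4*t) - 6*t + 2*e^(4*t) - 2)*e^(-3*t)/(4*t^3)
d^3M/dt^3 = (t^3*e^(4*t) + 27*t^3 - 3*t^2*e^(4*t) + 27*t^2 + 6*t*e^(4*t) + 18*t - 6*e^(4*t) + 6)*e^(-3*t)/(4*t^4)
d^4M/dt^4 = (t^4*e^(4*t) - 81*t^4 - 4*t^3*e^(4*t) - 108*t^3 + 12*t^2*e^(4*t) - 108*t^2 - 24*t*e^(4*t) - 72*t + 24*e^(4*t) - 24)*e^(-3*t)/(4*t^5)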